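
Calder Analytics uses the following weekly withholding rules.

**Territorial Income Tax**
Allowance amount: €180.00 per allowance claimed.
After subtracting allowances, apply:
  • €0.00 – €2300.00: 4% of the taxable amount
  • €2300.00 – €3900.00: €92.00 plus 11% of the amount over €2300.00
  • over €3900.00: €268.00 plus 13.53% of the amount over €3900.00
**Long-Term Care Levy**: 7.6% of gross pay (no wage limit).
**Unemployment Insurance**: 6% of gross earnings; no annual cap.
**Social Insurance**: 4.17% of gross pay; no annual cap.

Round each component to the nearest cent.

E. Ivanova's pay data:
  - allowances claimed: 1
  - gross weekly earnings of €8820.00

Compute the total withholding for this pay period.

€2476.63

Territorial Income Tax: taxable = €8820.00 − 1×€180.00 = €8640.00
  €268.00 + 13.53% × (€8640.00 − €3900.00) = €268.00 + 13.53% × €4740.00 = €909.32
Long-Term Care Levy: 7.6% × €8820.00 = €670.32
Unemployment Insurance: 6% × €8820.00 = €529.20
Social Insurance: 4.17% × €8820.00 = €367.79
Total: €909.32 + €670.32 + €529.20 + €367.79 = €2476.63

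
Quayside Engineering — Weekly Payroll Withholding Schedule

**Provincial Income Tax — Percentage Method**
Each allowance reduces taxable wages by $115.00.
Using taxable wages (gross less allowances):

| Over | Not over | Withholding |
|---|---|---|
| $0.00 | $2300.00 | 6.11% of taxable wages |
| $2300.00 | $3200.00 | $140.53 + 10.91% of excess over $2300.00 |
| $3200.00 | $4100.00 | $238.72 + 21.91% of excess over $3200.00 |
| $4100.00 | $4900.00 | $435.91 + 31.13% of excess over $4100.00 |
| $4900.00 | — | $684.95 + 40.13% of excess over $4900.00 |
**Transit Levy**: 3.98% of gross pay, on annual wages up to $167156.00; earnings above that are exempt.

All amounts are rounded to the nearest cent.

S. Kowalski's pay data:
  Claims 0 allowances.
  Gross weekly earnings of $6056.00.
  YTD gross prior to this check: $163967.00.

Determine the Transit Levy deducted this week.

Transit Levy: cap $167156.00 − YTD $163967.00 = $3189.00 subject; 3.98% × $3189.00 = $126.92

$126.92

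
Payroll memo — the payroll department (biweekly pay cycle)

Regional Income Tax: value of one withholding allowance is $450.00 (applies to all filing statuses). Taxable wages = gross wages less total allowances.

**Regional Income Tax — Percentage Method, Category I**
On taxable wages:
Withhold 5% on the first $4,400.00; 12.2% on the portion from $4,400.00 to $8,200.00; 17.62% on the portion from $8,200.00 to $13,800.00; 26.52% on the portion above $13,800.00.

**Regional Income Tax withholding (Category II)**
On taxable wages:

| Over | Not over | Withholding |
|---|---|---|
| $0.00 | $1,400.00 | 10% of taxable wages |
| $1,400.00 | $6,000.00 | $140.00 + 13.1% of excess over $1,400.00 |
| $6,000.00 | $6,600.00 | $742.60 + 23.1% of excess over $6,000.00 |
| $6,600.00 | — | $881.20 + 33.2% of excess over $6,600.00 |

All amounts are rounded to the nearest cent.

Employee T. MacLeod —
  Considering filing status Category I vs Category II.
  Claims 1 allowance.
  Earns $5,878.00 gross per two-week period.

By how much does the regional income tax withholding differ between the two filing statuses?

Regional Income Tax (Category I): taxable = $5,878.00 − 1×$450.00 = $5,428.00
  $220.00 + 12.2% × ($5,428.00 − $4,400.00) = $220.00 + 12.2% × $1,028.00 = $345.42
Regional Income Tax (Category II): taxable = $5,878.00 − 1×$450.00 = $5,428.00
  $140.00 + 13.1% × ($5,428.00 − $1,400.00) = $140.00 + 13.1% × $4,028.00 = $667.67
Difference: |$345.42 − $667.67| = $322.25 (higher under Category II)

$322.25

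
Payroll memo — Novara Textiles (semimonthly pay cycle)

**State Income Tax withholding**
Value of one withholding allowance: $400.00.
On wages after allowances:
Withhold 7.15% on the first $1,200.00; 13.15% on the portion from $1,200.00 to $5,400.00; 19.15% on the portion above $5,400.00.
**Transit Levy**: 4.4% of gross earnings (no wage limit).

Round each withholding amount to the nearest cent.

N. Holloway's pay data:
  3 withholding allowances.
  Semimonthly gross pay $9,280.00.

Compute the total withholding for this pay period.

State Income Tax: taxable = $9,280.00 − 3×$400.00 = $8,080.00
  $638.10 + 19.15% × ($8,080.00 − $5,400.00) = $638.10 + 19.15% × $2,680.00 = $1,151.32
Transit Levy: 4.4% × $9,280.00 = $408.32
Total: $1,151.32 + $408.32 = $1,559.64

$1,559.64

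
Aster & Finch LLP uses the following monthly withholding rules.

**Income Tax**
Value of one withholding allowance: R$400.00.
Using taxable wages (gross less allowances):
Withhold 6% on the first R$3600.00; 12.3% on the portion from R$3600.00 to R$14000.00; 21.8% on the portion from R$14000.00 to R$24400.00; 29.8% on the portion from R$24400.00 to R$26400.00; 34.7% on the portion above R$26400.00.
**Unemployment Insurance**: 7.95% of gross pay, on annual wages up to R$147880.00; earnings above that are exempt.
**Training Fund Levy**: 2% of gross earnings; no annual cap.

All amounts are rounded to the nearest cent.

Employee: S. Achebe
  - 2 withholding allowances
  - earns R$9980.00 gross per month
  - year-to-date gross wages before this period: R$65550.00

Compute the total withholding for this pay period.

R$1895.35

Income Tax: taxable = R$9980.00 − 2×R$400.00 = R$9180.00
  R$216.00 + 12.3% × (R$9180.00 − R$3600.00) = R$216.00 + 12.3% × R$5580.00 = R$902.34
Unemployment Insurance: 7.95% × R$9980.00 = R$793.41
Training Fund Levy: 2% × R$9980.00 = R$199.60
Total: R$902.34 + R$793.41 + R$199.60 = R$1895.35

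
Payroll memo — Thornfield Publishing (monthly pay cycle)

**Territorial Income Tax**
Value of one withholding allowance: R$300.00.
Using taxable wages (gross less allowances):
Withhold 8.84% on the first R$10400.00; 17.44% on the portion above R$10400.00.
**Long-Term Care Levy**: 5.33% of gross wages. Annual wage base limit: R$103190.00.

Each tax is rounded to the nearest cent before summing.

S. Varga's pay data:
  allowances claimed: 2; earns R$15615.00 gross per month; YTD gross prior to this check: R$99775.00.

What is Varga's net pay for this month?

Territorial Income Tax: taxable = R$15615.00 − 2×R$300.00 = R$15015.00
  R$919.36 + 17.44% × (R$15015.00 − R$10400.00) = R$919.36 + 17.44% × R$4615.00 = R$1724.22
Long-Term Care Levy: cap R$103190.00 − YTD R$99775.00 = R$3415.00 subject; 5.33% × R$3415.00 = R$182.02
Total withheld: R$1724.22 + R$182.02 = R$1906.24
Net pay: R$15615.00 − R$1906.24 = R$13708.76

R$13708.76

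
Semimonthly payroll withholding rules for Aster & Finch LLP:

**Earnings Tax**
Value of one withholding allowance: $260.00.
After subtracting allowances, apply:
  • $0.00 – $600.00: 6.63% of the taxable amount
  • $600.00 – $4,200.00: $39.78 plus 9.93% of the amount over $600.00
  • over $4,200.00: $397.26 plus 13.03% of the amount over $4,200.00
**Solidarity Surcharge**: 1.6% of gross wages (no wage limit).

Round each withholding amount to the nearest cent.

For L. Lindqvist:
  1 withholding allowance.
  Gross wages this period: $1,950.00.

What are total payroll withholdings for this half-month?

Earnings Tax: taxable = $1,950.00 − 1×$260.00 = $1,690.00
  $39.78 + 9.93% × ($1,690.00 − $600.00) = $39.78 + 9.93% × $1,090.00 = $148.02
Solidarity Surcharge: 1.6% × $1,950.00 = $31.20
Total: $148.02 + $31.20 = $179.22

$179.22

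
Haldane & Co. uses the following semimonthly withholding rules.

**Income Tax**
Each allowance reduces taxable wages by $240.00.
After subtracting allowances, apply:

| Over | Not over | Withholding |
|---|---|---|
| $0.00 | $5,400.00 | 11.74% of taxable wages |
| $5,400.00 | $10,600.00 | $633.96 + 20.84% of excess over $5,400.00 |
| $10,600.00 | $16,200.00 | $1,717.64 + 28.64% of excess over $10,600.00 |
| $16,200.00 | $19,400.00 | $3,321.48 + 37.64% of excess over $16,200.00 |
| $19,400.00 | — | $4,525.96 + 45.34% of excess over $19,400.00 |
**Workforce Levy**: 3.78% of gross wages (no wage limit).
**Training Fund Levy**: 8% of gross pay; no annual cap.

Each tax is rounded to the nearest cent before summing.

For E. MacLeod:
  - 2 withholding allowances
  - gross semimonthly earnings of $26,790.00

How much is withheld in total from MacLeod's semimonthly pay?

$10,814.81

Income Tax: taxable = $26,790.00 − 2×$240.00 = $26,310.00
  $4,525.96 + 45.34% × ($26,310.00 − $19,400.00) = $4,525.96 + 45.34% × $6,910.00 = $7,658.95
Workforce Levy: 3.78% × $26,790.00 = $1,012.66
Training Fund Levy: 8% × $26,790.00 = $2,143.20
Total: $7,658.95 + $1,012.66 + $2,143.20 = $10,814.81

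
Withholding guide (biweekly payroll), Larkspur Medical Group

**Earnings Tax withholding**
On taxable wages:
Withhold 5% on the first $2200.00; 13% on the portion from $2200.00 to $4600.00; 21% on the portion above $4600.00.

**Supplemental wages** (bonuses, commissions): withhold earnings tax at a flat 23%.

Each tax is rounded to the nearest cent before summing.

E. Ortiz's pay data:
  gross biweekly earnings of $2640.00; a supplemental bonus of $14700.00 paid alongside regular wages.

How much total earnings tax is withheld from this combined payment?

$3548.20

Earnings Tax: taxable = $2640.00
  $110.00 + 13% × ($2640.00 − $2200.00) = $110.00 + 13% × $440.00 = $167.20
Supplemental (23% flat on bonus): 23% × $14700.00 = $3381.00
Total earnings tax: $167.20 + $3381.00 = $3548.20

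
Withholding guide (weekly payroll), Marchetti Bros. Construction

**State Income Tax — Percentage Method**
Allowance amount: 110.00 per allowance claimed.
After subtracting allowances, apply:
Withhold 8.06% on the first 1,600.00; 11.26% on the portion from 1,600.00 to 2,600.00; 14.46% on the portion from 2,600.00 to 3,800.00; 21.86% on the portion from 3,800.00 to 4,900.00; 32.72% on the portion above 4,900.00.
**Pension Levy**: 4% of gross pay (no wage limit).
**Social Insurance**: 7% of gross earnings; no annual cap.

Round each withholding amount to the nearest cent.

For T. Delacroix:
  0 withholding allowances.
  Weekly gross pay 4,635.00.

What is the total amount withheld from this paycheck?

1,107.46

State Income Tax: taxable = 4,635.00
  415.08 + 21.86% × (4,635.00 − 3,800.00) = 415.08 + 21.86% × 835.00 = 597.61
Pension Levy: 4% × 4,635.00 = 185.40
Social Insurance: 7% × 4,635.00 = 324.45
Total: 597.61 + 185.40 + 324.45 = 1,107.46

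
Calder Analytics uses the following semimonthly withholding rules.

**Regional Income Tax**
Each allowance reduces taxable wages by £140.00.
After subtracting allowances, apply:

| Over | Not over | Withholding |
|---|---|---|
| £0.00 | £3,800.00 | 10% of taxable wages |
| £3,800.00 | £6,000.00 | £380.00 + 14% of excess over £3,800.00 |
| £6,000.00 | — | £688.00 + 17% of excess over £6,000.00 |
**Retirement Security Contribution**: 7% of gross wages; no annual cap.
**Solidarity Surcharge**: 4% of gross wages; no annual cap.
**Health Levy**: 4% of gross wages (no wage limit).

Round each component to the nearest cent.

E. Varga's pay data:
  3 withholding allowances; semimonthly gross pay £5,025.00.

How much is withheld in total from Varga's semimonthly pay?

Regional Income Tax: taxable = £5,025.00 − 3×£140.00 = £4,605.00
  £380.00 + 14% × (£4,605.00 − £3,800.00) = £380.00 + 14% × £805.00 = £492.70
Retirement Security Contribution: 7% × £5,025.00 = £351.75
Solidarity Surcharge: 4% × £5,025.00 = £201.00
Health Levy: 4% × £5,025.00 = £201.00
Total: £492.70 + £351.75 + £201.00 + £201.00 = £1,246.45

£1,246.45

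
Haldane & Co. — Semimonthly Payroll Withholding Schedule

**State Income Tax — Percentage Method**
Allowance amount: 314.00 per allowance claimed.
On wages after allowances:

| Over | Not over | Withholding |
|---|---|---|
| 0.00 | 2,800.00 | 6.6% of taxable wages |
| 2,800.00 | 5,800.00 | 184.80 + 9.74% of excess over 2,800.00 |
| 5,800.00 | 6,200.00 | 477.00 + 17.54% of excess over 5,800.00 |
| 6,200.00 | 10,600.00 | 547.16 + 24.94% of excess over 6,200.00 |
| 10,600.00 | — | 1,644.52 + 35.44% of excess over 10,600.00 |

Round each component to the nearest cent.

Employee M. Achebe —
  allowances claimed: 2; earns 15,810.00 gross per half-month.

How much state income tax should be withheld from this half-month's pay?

3,268.38

State Income Tax: taxable = 15,810.00 − 2×314.00 = 15,182.00
  1,644.52 + 35.44% × (15,182.00 − 10,600.00) = 1,644.52 + 35.44% × 4,582.00 = 3,268.38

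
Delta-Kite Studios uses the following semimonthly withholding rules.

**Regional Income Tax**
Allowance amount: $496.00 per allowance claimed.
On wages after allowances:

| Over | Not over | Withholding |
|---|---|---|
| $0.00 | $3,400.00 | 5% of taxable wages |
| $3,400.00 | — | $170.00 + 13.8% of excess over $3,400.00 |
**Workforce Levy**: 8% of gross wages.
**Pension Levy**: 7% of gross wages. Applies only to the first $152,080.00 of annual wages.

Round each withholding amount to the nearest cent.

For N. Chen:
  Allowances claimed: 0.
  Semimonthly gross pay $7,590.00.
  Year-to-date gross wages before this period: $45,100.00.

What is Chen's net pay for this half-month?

Regional Income Tax: taxable = $7,590.00
  $170.00 + 13.8% × ($7,590.00 − $3,400.00) = $170.00 + 13.8% × $4,190.00 = $748.22
Workforce Levy: 8% × $7,590.00 = $607.20
Pension Levy: 7% × $7,590.00 = $531.30
Total withheld: $748.22 + $607.20 + $531.30 = $1,886.72
Net pay: $7,590.00 − $1,886.72 = $5,703.28

$5,703.28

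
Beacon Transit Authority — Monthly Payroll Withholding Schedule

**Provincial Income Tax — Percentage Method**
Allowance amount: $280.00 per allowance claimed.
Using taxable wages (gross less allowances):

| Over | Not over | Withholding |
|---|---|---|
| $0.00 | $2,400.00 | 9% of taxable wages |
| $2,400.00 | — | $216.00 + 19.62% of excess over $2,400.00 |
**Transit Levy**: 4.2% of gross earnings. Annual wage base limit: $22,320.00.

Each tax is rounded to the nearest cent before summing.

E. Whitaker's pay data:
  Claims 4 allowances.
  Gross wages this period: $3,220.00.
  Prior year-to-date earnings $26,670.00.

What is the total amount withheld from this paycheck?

$189.00

Provincial Income Tax: taxable = $3,220.00 − 4×$280.00 = $2,100.00
  9% × $2,100.00 = $189.00
Transit Levy: YTD $26,670.00 ≥ cap $22,320.00 → $0.00
Total: $189.00 + $0.00 = $189.00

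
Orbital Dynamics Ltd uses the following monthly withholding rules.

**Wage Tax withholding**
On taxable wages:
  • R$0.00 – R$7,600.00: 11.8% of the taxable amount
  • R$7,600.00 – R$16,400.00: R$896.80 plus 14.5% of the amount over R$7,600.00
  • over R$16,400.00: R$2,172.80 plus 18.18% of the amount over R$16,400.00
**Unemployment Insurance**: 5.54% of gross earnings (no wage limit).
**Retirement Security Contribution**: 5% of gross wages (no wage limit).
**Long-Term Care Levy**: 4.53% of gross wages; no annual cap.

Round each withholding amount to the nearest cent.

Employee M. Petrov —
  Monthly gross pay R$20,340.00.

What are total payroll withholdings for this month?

Wage Tax: taxable = R$20,340.00
  R$2,172.80 + 18.18% × (R$20,340.00 − R$16,400.00) = R$2,172.80 + 18.18% × R$3,940.00 = R$2,889.09
Unemployment Insurance: 5.54% × R$20,340.00 = R$1,126.84
Retirement Security Contribution: 5% × R$20,340.00 = R$1,017.00
Long-Term Care Levy: 4.53% × R$20,340.00 = R$921.40
Total: R$2,889.09 + R$1,126.84 + R$1,017.00 + R$921.40 = R$5,954.33

R$5,954.33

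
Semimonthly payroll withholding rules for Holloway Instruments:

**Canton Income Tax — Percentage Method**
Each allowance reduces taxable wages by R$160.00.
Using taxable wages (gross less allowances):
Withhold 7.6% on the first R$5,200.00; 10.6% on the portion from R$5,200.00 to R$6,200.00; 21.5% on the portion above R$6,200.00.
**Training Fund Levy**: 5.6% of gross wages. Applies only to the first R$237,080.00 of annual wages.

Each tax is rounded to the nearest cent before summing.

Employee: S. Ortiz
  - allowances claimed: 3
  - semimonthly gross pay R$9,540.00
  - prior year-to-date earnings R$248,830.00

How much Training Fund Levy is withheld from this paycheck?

Training Fund Levy: YTD R$248,830.00 ≥ cap R$237,080.00 → R$0.00

R$0.00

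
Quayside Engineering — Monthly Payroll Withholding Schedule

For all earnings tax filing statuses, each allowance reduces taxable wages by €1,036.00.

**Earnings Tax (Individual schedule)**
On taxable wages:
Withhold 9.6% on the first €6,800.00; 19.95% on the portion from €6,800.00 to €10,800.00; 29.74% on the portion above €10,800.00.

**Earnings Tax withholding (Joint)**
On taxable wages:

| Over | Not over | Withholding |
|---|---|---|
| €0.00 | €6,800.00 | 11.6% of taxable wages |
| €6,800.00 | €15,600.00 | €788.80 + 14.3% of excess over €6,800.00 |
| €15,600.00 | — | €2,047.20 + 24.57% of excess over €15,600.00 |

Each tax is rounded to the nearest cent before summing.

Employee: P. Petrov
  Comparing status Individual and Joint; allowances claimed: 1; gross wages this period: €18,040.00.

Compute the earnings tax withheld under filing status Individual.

€3,295.87

Earnings Tax (Individual): taxable = €18,040.00 − 1×€1,036.00 = €17,004.00
  €1,450.80 + 29.74% × (€17,004.00 − €10,800.00) = €1,450.80 + 29.74% × €6,204.00 = €3,295.87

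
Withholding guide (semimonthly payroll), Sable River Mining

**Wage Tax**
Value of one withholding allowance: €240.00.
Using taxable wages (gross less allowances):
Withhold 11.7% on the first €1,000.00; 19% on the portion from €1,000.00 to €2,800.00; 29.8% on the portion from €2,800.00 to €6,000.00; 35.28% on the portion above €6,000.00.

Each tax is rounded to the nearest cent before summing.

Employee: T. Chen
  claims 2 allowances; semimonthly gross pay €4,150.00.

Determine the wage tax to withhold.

€718.26

Wage Tax: taxable = €4,150.00 − 2×€240.00 = €3,670.00
  €459.00 + 29.8% × (€3,670.00 − €2,800.00) = €459.00 + 29.8% × €870.00 = €718.26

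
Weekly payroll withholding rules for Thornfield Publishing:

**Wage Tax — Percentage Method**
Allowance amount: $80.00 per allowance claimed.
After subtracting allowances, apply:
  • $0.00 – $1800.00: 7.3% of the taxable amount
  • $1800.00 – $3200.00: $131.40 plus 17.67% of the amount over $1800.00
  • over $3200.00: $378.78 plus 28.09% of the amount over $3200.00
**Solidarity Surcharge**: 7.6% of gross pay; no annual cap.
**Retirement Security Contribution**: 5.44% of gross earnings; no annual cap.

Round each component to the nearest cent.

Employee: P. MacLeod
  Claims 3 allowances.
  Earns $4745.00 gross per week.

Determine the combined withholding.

$1364.10

Wage Tax: taxable = $4745.00 − 3×$80.00 = $4505.00
  $378.78 + 28.09% × ($4505.00 − $3200.00) = $378.78 + 28.09% × $1305.00 = $745.35
Solidarity Surcharge: 7.6% × $4745.00 = $360.62
Retirement Security Contribution: 5.44% × $4745.00 = $258.13
Total: $745.35 + $360.62 + $258.13 = $1364.10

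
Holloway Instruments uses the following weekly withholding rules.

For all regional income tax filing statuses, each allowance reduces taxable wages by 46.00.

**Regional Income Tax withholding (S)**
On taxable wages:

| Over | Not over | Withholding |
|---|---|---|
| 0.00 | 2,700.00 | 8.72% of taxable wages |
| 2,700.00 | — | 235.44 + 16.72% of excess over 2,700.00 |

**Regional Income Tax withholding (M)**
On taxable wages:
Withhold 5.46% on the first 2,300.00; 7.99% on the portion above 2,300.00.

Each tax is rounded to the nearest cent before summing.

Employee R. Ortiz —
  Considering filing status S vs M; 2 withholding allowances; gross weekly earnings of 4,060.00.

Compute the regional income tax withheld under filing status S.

Regional Income Tax (S): taxable = 4,060.00 − 2×46.00 = 3,968.00
  235.44 + 16.72% × (3,968.00 − 2,700.00) = 235.44 + 16.72% × 1,268.00 = 447.45

447.45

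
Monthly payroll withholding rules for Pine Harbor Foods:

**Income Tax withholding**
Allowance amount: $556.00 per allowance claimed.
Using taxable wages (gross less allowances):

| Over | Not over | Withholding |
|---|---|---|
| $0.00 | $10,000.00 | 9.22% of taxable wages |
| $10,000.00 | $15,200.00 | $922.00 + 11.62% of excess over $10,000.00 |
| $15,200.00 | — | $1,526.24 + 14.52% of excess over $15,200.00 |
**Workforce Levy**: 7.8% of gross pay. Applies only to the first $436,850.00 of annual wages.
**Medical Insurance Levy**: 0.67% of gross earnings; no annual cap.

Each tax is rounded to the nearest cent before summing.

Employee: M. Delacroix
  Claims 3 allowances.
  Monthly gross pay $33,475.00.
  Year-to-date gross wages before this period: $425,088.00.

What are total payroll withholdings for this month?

$5,079.30

Income Tax: taxable = $33,475.00 − 3×$556.00 = $31,807.00
  $1,526.24 + 14.52% × ($31,807.00 − $15,200.00) = $1,526.24 + 14.52% × $16,607.00 = $3,937.58
Workforce Levy: cap $436,850.00 − YTD $425,088.00 = $11,762.00 subject; 7.8% × $11,762.00 = $917.44
Medical Insurance Levy: 0.67% × $33,475.00 = $224.28
Total: $3,937.58 + $917.44 + $224.28 = $5,079.30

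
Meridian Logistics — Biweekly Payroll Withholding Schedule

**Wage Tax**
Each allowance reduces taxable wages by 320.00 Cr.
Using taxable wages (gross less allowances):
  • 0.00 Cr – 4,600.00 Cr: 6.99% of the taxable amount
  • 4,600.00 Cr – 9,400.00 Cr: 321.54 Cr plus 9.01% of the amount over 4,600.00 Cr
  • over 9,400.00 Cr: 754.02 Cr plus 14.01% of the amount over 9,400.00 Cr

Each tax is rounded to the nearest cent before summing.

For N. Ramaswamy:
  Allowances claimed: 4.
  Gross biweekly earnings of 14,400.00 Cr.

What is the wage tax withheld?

1,275.19 Cr

Wage Tax: taxable = 14,400.00 Cr − 4×320.00 Cr = 13,120.00 Cr
  754.02 Cr + 14.01% × (13,120.00 Cr − 9,400.00 Cr) = 754.02 Cr + 14.01% × 3,720.00 Cr = 1,275.19 Cr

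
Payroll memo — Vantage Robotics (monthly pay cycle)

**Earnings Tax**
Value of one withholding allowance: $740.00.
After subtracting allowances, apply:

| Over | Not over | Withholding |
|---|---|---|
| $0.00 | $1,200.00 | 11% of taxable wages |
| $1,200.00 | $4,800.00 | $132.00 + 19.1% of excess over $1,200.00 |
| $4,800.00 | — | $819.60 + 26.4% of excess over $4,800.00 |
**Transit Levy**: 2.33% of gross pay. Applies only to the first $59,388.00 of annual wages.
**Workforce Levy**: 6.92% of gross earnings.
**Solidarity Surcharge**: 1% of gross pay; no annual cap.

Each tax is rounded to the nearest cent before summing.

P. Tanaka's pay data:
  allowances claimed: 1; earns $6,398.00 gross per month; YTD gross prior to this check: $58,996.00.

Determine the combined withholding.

Earnings Tax: taxable = $6,398.00 − 1×$740.00 = $5,658.00
  $819.60 + 26.4% × ($5,658.00 − $4,800.00) = $819.60 + 26.4% × $858.00 = $1,046.11
Transit Levy: cap $59,388.00 − YTD $58,996.00 = $392.00 subject; 2.33% × $392.00 = $9.13
Workforce Levy: 6.92% × $6,398.00 = $442.74
Solidarity Surcharge: 1% × $6,398.00 = $63.98
Total: $1,046.11 + $9.13 + $442.74 + $63.98 = $1,561.96

$1,561.96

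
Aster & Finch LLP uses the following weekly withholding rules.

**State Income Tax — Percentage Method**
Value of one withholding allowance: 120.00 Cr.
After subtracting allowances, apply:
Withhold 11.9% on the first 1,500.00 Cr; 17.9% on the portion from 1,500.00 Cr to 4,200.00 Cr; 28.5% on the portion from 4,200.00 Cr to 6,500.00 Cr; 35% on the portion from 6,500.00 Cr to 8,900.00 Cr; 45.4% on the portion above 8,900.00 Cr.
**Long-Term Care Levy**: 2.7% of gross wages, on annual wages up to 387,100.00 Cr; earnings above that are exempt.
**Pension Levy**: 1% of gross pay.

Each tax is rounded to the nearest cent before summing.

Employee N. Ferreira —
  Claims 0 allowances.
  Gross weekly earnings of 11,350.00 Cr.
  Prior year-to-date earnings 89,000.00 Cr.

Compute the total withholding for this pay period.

3,689.55 Cr

State Income Tax: taxable = 11,350.00 Cr
  2,157.30 Cr + 45.4% × (11,350.00 Cr − 8,900.00 Cr) = 2,157.30 Cr + 45.4% × 2,450.00 Cr = 3,269.60 Cr
Long-Term Care Levy: 2.7% × 11,350.00 Cr = 306.45 Cr
Pension Levy: 1% × 11,350.00 Cr = 113.50 Cr
Total: 3,269.60 Cr + 306.45 Cr + 113.50 Cr = 3,689.55 Cr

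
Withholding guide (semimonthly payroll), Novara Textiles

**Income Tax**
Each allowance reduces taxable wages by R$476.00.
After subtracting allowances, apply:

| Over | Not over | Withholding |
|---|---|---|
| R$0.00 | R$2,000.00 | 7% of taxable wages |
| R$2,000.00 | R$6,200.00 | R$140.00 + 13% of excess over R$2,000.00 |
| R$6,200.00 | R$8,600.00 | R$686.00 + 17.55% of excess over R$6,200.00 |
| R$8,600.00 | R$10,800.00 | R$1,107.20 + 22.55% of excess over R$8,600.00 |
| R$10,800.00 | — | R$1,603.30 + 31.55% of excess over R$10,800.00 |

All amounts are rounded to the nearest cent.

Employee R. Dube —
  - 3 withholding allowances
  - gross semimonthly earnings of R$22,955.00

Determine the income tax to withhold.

Income Tax: taxable = R$22,955.00 − 3×R$476.00 = R$21,527.00
  R$1,603.30 + 31.55% × (R$21,527.00 − R$10,800.00) = R$1,603.30 + 31.55% × R$10,727.00 = R$4,987.67

R$4,987.67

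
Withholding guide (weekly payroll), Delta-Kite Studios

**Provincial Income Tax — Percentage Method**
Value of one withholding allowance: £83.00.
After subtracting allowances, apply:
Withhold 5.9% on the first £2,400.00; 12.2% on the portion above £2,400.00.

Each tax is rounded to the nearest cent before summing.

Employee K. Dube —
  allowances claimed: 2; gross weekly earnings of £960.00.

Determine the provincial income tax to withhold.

Provincial Income Tax: taxable = £960.00 − 2×£83.00 = £794.00
  5.9% × £794.00 = £46.85

£46.85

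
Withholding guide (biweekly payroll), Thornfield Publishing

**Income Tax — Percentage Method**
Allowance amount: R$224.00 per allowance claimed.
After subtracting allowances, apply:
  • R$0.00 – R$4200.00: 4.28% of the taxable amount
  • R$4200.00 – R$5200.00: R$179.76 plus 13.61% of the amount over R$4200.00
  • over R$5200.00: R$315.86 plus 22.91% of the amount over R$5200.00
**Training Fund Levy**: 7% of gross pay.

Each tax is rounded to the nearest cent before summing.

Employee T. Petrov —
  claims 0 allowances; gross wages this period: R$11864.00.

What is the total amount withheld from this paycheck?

R$2673.06

Income Tax: taxable = R$11864.00
  R$315.86 + 22.91% × (R$11864.00 − R$5200.00) = R$315.86 + 22.91% × R$6664.00 = R$1842.58
Training Fund Levy: 7% × R$11864.00 = R$830.48
Total: R$1842.58 + R$830.48 = R$2673.06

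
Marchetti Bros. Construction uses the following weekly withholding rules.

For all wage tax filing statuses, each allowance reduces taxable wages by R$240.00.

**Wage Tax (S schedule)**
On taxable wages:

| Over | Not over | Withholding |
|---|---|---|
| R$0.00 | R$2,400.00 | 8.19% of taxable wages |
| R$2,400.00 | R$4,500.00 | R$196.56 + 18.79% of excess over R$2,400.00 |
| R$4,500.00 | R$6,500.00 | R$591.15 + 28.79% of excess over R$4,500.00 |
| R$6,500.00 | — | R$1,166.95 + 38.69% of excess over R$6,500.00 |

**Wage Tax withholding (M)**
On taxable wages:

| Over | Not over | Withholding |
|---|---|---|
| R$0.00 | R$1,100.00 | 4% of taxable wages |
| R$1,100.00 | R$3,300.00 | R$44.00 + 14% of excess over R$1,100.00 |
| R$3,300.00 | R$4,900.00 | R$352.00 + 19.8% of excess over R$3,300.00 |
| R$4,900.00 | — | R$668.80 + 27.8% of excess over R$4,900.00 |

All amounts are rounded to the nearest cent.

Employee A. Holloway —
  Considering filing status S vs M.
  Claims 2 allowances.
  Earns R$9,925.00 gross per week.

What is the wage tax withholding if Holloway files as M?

R$1,932.31

Wage Tax (M): taxable = R$9,925.00 − 2×R$240.00 = R$9,445.00
  R$668.80 + 27.8% × (R$9,445.00 − R$4,900.00) = R$668.80 + 27.8% × R$4,545.00 = R$1,932.31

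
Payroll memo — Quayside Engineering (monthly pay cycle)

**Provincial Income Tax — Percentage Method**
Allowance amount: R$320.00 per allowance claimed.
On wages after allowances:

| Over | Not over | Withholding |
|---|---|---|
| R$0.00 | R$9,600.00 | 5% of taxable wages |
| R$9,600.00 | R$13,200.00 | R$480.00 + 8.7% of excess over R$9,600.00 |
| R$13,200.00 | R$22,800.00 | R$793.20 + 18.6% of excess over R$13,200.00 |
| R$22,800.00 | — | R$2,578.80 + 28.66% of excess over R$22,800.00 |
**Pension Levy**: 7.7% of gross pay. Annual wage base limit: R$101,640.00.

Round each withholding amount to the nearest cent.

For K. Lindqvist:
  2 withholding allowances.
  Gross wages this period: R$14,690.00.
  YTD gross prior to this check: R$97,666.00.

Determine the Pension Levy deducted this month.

R$306.00

Pension Levy: cap R$101,640.00 − YTD R$97,666.00 = R$3,974.00 subject; 7.7% × R$3,974.00 = R$306.00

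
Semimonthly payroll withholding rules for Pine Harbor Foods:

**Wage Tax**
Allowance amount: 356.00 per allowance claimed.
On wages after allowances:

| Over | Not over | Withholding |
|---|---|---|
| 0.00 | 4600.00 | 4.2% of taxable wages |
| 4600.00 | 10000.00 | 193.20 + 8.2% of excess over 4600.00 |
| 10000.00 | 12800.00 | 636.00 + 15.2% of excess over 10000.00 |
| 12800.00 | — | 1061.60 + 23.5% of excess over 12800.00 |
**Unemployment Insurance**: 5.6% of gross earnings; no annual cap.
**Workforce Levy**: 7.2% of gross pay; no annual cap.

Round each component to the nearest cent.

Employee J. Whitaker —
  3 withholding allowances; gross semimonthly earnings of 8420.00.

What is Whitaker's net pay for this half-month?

6923.38

Wage Tax: taxable = 8420.00 − 3×356.00 = 7352.00
  193.20 + 8.2% × (7352.00 − 4600.00) = 193.20 + 8.2% × 2752.00 = 418.86
Unemployment Insurance: 5.6% × 8420.00 = 471.52
Workforce Levy: 7.2% × 8420.00 = 606.24
Total withheld: 418.86 + 471.52 + 606.24 = 1496.62
Net pay: 8420.00 − 1496.62 = 6923.38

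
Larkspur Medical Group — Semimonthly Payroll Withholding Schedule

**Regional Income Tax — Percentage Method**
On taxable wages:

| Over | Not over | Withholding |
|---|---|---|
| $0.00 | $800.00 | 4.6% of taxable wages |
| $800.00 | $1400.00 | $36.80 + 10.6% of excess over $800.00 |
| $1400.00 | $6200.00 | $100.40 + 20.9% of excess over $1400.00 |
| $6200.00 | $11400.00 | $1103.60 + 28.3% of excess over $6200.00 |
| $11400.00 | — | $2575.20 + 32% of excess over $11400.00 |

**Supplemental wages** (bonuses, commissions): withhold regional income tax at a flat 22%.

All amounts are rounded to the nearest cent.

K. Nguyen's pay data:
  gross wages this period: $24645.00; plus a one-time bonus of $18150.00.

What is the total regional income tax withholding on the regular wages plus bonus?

Regional Income Tax: taxable = $24645.00
  $2575.20 + 32% × ($24645.00 − $11400.00) = $2575.20 + 32% × $13245.00 = $6813.60
Supplemental (22% flat on bonus): 22% × $18150.00 = $3993.00
Total regional income tax: $6813.60 + $3993.00 = $10806.60

$10806.60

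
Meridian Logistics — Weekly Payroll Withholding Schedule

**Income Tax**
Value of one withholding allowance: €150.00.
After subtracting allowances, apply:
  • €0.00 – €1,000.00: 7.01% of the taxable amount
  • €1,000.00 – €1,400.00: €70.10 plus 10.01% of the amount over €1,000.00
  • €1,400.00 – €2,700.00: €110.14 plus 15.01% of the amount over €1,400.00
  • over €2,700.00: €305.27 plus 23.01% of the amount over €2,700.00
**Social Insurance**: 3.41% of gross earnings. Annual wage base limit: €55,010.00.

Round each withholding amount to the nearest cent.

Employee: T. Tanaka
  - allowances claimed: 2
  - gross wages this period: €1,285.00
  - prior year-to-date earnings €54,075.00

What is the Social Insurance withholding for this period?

€31.88

Social Insurance: cap €55,010.00 − YTD €54,075.00 = €935.00 subject; 3.41% × €935.00 = €31.88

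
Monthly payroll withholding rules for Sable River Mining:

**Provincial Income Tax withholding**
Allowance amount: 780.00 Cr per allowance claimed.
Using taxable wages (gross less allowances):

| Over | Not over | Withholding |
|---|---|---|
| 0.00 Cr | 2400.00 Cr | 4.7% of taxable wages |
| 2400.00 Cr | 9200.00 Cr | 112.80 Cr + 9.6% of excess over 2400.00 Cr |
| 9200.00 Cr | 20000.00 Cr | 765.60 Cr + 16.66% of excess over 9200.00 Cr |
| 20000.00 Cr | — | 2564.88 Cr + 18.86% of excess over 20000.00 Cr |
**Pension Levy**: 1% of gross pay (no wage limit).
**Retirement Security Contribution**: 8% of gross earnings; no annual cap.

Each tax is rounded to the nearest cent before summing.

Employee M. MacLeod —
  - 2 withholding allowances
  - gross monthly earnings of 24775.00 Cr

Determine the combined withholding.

5400.98 Cr

Provincial Income Tax: taxable = 24775.00 Cr − 2×780.00 Cr = 23215.00 Cr
  2564.88 Cr + 18.86% × (23215.00 Cr − 20000.00 Cr) = 2564.88 Cr + 18.86% × 3215.00 Cr = 3171.23 Cr
Pension Levy: 1% × 24775.00 Cr = 247.75 Cr
Retirement Security Contribution: 8% × 24775.00 Cr = 1982.00 Cr
Total: 3171.23 Cr + 247.75 Cr + 1982.00 Cr = 5400.98 Cr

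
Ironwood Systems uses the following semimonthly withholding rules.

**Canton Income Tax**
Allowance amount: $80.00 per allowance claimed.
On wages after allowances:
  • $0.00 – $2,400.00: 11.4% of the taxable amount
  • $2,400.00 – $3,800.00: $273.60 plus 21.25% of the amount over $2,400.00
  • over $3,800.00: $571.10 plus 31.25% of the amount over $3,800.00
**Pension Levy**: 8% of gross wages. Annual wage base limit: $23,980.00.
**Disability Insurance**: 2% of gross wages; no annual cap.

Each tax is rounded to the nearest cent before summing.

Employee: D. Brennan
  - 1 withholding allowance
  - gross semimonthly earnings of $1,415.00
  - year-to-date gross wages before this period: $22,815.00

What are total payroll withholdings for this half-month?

$273.69

Canton Income Tax: taxable = $1,415.00 − 1×$80.00 = $1,335.00
  11.4% × $1,335.00 = $152.19
Pension Levy: cap $23,980.00 − YTD $22,815.00 = $1,165.00 subject; 8% × $1,165.00 = $93.20
Disability Insurance: 2% × $1,415.00 = $28.30
Total: $152.19 + $93.20 + $28.30 = $273.69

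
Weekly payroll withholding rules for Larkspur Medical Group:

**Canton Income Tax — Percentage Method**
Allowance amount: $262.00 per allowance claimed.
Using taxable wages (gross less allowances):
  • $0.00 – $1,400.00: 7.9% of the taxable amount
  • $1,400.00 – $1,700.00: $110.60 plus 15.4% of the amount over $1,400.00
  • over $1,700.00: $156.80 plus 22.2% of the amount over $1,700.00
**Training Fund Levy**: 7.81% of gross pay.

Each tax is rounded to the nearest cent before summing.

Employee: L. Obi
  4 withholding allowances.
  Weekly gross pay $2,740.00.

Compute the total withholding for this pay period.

$369.56

Canton Income Tax: taxable = $2,740.00 − 4×$262.00 = $1,692.00
  $110.60 + 15.4% × ($1,692.00 − $1,400.00) = $110.60 + 15.4% × $292.00 = $155.57
Training Fund Levy: 7.81% × $2,740.00 = $213.99
Total: $155.57 + $213.99 = $369.56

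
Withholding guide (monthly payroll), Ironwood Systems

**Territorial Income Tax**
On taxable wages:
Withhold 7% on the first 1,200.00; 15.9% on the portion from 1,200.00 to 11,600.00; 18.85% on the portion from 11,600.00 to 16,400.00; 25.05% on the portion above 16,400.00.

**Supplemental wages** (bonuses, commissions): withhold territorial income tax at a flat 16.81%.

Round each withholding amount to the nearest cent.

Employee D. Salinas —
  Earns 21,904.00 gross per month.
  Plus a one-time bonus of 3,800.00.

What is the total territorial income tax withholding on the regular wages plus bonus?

4,659.93

Territorial Income Tax: taxable = 21,904.00
  2,642.40 + 25.05% × (21,904.00 − 16,400.00) = 2,642.40 + 25.05% × 5,504.00 = 4,021.15
Supplemental (16.81% flat on bonus): 16.81% × 3,800.00 = 638.78
Total territorial income tax: 4,021.15 + 638.78 = 4,659.93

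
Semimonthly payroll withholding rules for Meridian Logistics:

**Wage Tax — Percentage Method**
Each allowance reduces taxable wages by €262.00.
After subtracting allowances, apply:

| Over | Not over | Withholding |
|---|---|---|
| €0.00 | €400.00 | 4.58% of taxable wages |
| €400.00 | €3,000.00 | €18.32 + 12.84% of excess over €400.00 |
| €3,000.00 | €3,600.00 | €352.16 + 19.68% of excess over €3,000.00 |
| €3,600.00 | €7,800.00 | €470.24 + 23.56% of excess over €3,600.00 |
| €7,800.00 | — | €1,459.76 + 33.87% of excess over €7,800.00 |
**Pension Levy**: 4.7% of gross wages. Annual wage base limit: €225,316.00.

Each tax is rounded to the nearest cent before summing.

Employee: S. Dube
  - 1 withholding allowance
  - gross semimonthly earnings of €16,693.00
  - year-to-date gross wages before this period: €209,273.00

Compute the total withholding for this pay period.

Wage Tax: taxable = €16,693.00 − 1×€262.00 = €16,431.00
  €1,459.76 + 33.87% × (€16,431.00 − €7,800.00) = €1,459.76 + 33.87% × €8,631.00 = €4,383.08
Pension Levy: cap €225,316.00 − YTD €209,273.00 = €16,043.00 subject; 4.7% × €16,043.00 = €754.02
Total: €4,383.08 + €754.02 = €5,137.10

€5,137.10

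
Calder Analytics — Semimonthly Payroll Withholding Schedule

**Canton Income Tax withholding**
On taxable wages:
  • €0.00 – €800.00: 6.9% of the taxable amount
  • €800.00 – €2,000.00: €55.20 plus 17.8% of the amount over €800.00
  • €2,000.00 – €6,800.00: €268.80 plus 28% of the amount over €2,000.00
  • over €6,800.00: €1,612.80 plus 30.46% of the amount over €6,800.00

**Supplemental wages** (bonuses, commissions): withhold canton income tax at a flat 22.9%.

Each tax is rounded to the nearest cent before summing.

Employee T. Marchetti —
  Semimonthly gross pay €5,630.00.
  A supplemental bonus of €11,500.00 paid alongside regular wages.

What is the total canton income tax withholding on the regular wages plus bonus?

€3,918.70

Canton Income Tax: taxable = €5,630.00
  €268.80 + 28% × (€5,630.00 − €2,000.00) = €268.80 + 28% × €3,630.00 = €1,285.20
Supplemental (22.9% flat on bonus): 22.9% × €11,500.00 = €2,633.50
Total canton income tax: €1,285.20 + €2,633.50 = €3,918.70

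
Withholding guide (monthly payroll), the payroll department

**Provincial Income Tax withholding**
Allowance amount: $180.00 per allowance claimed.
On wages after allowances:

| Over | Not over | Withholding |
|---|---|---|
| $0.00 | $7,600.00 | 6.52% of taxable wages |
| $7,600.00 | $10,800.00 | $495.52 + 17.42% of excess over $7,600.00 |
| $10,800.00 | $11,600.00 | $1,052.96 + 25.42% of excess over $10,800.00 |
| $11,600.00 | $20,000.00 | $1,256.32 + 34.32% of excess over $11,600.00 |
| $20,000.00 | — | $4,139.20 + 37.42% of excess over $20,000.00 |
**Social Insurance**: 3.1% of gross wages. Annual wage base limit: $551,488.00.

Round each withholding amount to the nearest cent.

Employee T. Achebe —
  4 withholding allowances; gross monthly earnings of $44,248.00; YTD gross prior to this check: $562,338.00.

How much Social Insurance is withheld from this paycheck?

Social Insurance: YTD $562,338.00 ≥ cap $551,488.00 → $0.00

$0.00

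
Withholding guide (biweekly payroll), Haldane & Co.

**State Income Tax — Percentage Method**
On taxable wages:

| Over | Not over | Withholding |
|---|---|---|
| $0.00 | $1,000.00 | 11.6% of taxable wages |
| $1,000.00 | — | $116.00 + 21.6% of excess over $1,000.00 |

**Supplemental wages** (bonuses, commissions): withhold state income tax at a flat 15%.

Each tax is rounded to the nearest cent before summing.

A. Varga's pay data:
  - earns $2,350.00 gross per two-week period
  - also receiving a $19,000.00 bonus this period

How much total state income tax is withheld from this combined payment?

$3,257.60

State Income Tax: taxable = $2,350.00
  $116.00 + 21.6% × ($2,350.00 − $1,000.00) = $116.00 + 21.6% × $1,350.00 = $407.60
Supplemental (15% flat on bonus): 15% × $19,000.00 = $2,850.00
Total state income tax: $407.60 + $2,850.00 = $3,257.60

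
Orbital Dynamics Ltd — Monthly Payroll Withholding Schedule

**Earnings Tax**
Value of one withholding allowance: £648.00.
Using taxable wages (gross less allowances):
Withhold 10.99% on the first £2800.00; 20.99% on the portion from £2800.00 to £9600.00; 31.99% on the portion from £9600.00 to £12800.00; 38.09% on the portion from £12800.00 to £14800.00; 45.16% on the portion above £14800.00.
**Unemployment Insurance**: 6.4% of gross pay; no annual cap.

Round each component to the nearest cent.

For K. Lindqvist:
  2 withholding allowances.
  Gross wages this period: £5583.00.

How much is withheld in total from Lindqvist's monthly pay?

£977.15

Earnings Tax: taxable = £5583.00 − 2×£648.00 = £4287.00
  £307.72 + 20.99% × (£4287.00 − £2800.00) = £307.72 + 20.99% × £1487.00 = £619.84
Unemployment Insurance: 6.4% × £5583.00 = £357.31
Total: £619.84 + £357.31 = £977.15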